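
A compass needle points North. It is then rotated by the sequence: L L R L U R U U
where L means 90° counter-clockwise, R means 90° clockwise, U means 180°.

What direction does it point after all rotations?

Start: North
  L (left (90° counter-clockwise)) -> West
  L (left (90° counter-clockwise)) -> South
  R (right (90° clockwise)) -> West
  L (left (90° counter-clockwise)) -> South
  U (U-turn (180°)) -> North
  R (right (90° clockwise)) -> East
  U (U-turn (180°)) -> West
  U (U-turn (180°)) -> East
Final: East

Answer: Final heading: East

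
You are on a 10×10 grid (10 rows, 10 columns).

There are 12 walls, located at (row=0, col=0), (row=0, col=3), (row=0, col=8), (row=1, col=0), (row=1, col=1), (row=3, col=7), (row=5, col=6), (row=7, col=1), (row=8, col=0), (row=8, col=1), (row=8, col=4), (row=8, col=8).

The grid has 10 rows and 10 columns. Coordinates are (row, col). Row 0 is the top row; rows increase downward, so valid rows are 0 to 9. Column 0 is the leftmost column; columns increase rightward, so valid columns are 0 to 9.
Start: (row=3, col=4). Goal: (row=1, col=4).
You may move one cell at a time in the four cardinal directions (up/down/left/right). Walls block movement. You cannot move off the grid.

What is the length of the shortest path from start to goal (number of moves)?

Answer: Shortest path length: 2

Derivation:
BFS from (row=3, col=4) until reaching (row=1, col=4):
  Distance 0: (row=3, col=4)
  Distance 1: (row=2, col=4), (row=3, col=3), (row=3, col=5), (row=4, col=4)
  Distance 2: (row=1, col=4), (row=2, col=3), (row=2, col=5), (row=3, col=2), (row=3, col=6), (row=4, col=3), (row=4, col=5), (row=5, col=4)  <- goal reached here
One shortest path (2 moves): (row=3, col=4) -> (row=2, col=4) -> (row=1, col=4)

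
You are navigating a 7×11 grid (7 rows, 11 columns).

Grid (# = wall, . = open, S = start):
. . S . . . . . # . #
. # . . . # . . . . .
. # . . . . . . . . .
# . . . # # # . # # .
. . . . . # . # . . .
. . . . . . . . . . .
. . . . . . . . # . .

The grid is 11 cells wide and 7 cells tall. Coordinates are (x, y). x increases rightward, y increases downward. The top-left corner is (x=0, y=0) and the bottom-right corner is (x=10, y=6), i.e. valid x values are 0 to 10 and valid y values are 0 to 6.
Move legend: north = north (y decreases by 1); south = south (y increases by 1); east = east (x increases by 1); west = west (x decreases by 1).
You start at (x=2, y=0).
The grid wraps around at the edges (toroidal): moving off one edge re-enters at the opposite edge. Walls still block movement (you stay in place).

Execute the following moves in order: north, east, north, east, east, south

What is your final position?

Answer: Final position: (x=5, y=6)

Derivation:
Start: (x=2, y=0)
  north (north): (x=2, y=0) -> (x=2, y=6)
  east (east): (x=2, y=6) -> (x=3, y=6)
  north (north): (x=3, y=6) -> (x=3, y=5)
  east (east): (x=3, y=5) -> (x=4, y=5)
  east (east): (x=4, y=5) -> (x=5, y=5)
  south (south): (x=5, y=5) -> (x=5, y=6)
Final: (x=5, y=6)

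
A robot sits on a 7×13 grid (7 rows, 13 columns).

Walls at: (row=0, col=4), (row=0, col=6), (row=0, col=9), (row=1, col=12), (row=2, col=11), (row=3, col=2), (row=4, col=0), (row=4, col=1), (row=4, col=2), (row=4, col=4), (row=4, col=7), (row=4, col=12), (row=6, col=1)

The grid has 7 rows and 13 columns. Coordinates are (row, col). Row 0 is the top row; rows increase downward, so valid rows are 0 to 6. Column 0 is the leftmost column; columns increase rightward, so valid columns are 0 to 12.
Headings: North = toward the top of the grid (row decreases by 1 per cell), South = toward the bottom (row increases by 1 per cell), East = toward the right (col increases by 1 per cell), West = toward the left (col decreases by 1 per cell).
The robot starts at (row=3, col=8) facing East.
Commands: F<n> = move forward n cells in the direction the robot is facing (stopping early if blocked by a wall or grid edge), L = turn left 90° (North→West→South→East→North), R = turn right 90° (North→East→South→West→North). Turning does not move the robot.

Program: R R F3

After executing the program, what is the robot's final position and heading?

Start: (row=3, col=8), facing East
  R: turn right, now facing South
  R: turn right, now facing West
  F3: move forward 3, now at (row=3, col=5)
Final: (row=3, col=5), facing West

Answer: Final position: (row=3, col=5), facing West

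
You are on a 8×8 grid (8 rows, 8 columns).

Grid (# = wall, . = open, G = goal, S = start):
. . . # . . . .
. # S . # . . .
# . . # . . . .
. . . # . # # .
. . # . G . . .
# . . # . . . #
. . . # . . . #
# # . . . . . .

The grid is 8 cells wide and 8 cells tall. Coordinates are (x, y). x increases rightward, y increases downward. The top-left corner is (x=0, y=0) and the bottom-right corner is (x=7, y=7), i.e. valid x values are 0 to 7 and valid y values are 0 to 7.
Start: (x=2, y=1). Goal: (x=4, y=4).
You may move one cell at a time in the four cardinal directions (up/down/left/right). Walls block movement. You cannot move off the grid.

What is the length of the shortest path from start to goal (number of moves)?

Answer: Shortest path length: 13

Derivation:
BFS from (x=2, y=1) until reaching (x=4, y=4):
  Distance 0: (x=2, y=1)
  Distance 1: (x=2, y=0), (x=3, y=1), (x=2, y=2)
  Distance 2: (x=1, y=0), (x=1, y=2), (x=2, y=3)
  Distance 3: (x=0, y=0), (x=1, y=3)
  Distance 4: (x=0, y=1), (x=0, y=3), (x=1, y=4)
  Distance 5: (x=0, y=4), (x=1, y=5)
  Distance 6: (x=2, y=5), (x=1, y=6)
  Distance 7: (x=0, y=6), (x=2, y=6)
  Distance 8: (x=2, y=7)
  Distance 9: (x=3, y=7)
  Distance 10: (x=4, y=7)
  Distance 11: (x=4, y=6), (x=5, y=7)
  Distance 12: (x=4, y=5), (x=5, y=6), (x=6, y=7)
  Distance 13: (x=4, y=4), (x=5, y=5), (x=6, y=6), (x=7, y=7)  <- goal reached here
One shortest path (13 moves): (x=2, y=1) -> (x=2, y=2) -> (x=1, y=2) -> (x=1, y=3) -> (x=1, y=4) -> (x=1, y=5) -> (x=2, y=5) -> (x=2, y=6) -> (x=2, y=7) -> (x=3, y=7) -> (x=4, y=7) -> (x=4, y=6) -> (x=4, y=5) -> (x=4, y=4)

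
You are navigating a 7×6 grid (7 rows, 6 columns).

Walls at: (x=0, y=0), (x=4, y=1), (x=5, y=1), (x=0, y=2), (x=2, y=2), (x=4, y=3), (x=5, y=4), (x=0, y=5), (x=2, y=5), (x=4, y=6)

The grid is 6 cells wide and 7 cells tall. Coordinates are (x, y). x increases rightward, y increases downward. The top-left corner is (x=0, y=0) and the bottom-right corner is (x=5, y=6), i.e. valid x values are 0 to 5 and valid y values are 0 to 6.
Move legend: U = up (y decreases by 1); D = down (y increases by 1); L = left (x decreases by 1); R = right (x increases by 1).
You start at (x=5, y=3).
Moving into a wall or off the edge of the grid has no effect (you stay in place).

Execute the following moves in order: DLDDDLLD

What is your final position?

Answer: Final position: (x=5, y=3)

Derivation:
Start: (x=5, y=3)
  D (down): blocked, stay at (x=5, y=3)
  L (left): blocked, stay at (x=5, y=3)
  [×3]D (down): blocked, stay at (x=5, y=3)
  L (left): blocked, stay at (x=5, y=3)
  L (left): blocked, stay at (x=5, y=3)
  D (down): blocked, stay at (x=5, y=3)
Final: (x=5, y=3)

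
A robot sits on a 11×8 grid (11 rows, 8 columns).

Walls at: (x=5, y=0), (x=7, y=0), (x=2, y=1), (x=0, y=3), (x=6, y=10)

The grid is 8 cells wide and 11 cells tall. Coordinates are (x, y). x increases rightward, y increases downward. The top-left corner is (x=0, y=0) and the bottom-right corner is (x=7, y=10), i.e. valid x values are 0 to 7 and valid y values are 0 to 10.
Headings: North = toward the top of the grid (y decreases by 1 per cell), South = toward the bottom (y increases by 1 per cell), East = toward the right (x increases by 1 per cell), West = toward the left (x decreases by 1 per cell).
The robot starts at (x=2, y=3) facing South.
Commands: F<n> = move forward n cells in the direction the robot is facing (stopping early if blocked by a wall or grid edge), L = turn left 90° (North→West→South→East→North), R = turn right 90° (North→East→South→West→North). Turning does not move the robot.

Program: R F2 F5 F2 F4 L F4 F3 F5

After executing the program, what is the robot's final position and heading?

Answer: Final position: (x=1, y=10), facing South

Derivation:
Start: (x=2, y=3), facing South
  R: turn right, now facing West
  F2: move forward 1/2 (blocked), now at (x=1, y=3)
  F5: move forward 0/5 (blocked), now at (x=1, y=3)
  F2: move forward 0/2 (blocked), now at (x=1, y=3)
  F4: move forward 0/4 (blocked), now at (x=1, y=3)
  L: turn left, now facing South
  F4: move forward 4, now at (x=1, y=7)
  F3: move forward 3, now at (x=1, y=10)
  F5: move forward 0/5 (blocked), now at (x=1, y=10)
Final: (x=1, y=10), facing South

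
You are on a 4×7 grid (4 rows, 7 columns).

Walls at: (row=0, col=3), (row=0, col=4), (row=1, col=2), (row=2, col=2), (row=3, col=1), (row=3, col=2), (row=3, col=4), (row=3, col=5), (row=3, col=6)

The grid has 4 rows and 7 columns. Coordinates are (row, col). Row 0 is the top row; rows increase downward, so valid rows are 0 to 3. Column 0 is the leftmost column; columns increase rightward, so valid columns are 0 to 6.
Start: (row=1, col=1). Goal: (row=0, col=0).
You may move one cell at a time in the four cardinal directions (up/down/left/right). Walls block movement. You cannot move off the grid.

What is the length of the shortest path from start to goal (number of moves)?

Answer: Shortest path length: 2

Derivation:
BFS from (row=1, col=1) until reaching (row=0, col=0):
  Distance 0: (row=1, col=1)
  Distance 1: (row=0, col=1), (row=1, col=0), (row=2, col=1)
  Distance 2: (row=0, col=0), (row=0, col=2), (row=2, col=0)  <- goal reached here
One shortest path (2 moves): (row=1, col=1) -> (row=1, col=0) -> (row=0, col=0)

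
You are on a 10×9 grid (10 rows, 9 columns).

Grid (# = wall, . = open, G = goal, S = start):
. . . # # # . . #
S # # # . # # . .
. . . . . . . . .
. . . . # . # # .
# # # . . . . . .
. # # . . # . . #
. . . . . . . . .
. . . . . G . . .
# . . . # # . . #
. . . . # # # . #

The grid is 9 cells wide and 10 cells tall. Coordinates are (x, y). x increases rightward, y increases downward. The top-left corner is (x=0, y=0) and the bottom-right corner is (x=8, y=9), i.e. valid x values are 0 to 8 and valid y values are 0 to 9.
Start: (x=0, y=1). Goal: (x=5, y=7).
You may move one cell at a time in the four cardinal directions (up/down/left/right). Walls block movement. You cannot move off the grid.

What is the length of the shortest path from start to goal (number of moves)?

Answer: Shortest path length: 11

Derivation:
BFS from (x=0, y=1) until reaching (x=5, y=7):
  Distance 0: (x=0, y=1)
  Distance 1: (x=0, y=0), (x=0, y=2)
  Distance 2: (x=1, y=0), (x=1, y=2), (x=0, y=3)
  Distance 3: (x=2, y=0), (x=2, y=2), (x=1, y=3)
  Distance 4: (x=3, y=2), (x=2, y=3)
  Distance 5: (x=4, y=2), (x=3, y=3)
  Distance 6: (x=4, y=1), (x=5, y=2), (x=3, y=4)
  Distance 7: (x=6, y=2), (x=5, y=3), (x=4, y=4), (x=3, y=5)
  Distance 8: (x=7, y=2), (x=5, y=4), (x=4, y=5), (x=3, y=6)
  Distance 9: (x=7, y=1), (x=8, y=2), (x=6, y=4), (x=2, y=6), (x=4, y=6), (x=3, y=7)
  Distance 10: (x=7, y=0), (x=8, y=1), (x=8, y=3), (x=7, y=4), (x=6, y=5), (x=1, y=6), (x=5, y=6), (x=2, y=7), (x=4, y=7), (x=3, y=8)
  Distance 11: (x=6, y=0), (x=8, y=4), (x=7, y=5), (x=0, y=6), (x=6, y=6), (x=1, y=7), (x=5, y=7), (x=2, y=8), (x=3, y=9)  <- goal reached here
One shortest path (11 moves): (x=0, y=1) -> (x=0, y=2) -> (x=1, y=2) -> (x=2, y=2) -> (x=3, y=2) -> (x=3, y=3) -> (x=3, y=4) -> (x=4, y=4) -> (x=4, y=5) -> (x=4, y=6) -> (x=5, y=6) -> (x=5, y=7)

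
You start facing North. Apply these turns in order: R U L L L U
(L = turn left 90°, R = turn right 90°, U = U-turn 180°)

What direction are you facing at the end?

Start: North
  R (right (90° clockwise)) -> East
  U (U-turn (180°)) -> West
  L (left (90° counter-clockwise)) -> South
  L (left (90° counter-clockwise)) -> East
  L (left (90° counter-clockwise)) -> North
  U (U-turn (180°)) -> South
Final: South

Answer: Final heading: South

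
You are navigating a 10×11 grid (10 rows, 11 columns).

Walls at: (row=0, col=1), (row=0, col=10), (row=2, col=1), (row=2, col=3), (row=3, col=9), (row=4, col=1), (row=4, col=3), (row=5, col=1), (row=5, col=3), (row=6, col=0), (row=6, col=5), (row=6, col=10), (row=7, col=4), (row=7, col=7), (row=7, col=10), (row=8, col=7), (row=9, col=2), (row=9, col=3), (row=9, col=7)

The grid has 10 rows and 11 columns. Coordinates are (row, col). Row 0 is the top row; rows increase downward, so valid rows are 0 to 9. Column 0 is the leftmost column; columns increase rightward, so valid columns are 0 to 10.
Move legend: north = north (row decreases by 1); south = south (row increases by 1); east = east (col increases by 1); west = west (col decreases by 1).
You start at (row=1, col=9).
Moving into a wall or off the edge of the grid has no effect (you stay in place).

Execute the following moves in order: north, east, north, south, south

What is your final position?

Answer: Final position: (row=2, col=9)

Derivation:
Start: (row=1, col=9)
  north (north): (row=1, col=9) -> (row=0, col=9)
  east (east): blocked, stay at (row=0, col=9)
  north (north): blocked, stay at (row=0, col=9)
  south (south): (row=0, col=9) -> (row=1, col=9)
  south (south): (row=1, col=9) -> (row=2, col=9)
Final: (row=2, col=9)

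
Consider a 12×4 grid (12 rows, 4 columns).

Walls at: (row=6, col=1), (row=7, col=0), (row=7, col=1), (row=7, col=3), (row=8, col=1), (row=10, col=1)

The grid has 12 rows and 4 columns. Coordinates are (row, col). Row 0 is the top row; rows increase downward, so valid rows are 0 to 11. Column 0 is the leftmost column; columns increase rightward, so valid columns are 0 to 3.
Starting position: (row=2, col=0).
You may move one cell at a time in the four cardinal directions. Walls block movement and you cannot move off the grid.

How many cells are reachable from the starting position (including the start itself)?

BFS flood-fill from (row=2, col=0):
  Distance 0: (row=2, col=0)
  Distance 1: (row=1, col=0), (row=2, col=1), (row=3, col=0)
  Distance 2: (row=0, col=0), (row=1, col=1), (row=2, col=2), (row=3, col=1), (row=4, col=0)
  Distance 3: (row=0, col=1), (row=1, col=2), (row=2, col=3), (row=3, col=2), (row=4, col=1), (row=5, col=0)
  Distance 4: (row=0, col=2), (row=1, col=3), (row=3, col=3), (row=4, col=2), (row=5, col=1), (row=6, col=0)
  Distance 5: (row=0, col=3), (row=4, col=3), (row=5, col=2)
  Distance 6: (row=5, col=3), (row=6, col=2)
  Distance 7: (row=6, col=3), (row=7, col=2)
  Distance 8: (row=8, col=2)
  Distance 9: (row=8, col=3), (row=9, col=2)
  Distance 10: (row=9, col=1), (row=9, col=3), (row=10, col=2)
  Distance 11: (row=9, col=0), (row=10, col=3), (row=11, col=2)
  Distance 12: (row=8, col=0), (row=10, col=0), (row=11, col=1), (row=11, col=3)
  Distance 13: (row=11, col=0)
Total reachable: 42 (grid has 42 open cells total)

Answer: Reachable cells: 42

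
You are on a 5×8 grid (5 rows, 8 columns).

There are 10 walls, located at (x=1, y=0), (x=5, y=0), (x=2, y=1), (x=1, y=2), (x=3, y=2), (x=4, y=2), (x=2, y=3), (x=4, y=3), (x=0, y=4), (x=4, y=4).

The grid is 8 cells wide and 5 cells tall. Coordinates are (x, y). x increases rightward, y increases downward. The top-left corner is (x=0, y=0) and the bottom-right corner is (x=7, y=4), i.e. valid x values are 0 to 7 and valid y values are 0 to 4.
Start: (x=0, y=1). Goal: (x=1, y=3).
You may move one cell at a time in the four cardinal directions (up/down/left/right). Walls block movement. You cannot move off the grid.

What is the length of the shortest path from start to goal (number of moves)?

Answer: Shortest path length: 3

Derivation:
BFS from (x=0, y=1) until reaching (x=1, y=3):
  Distance 0: (x=0, y=1)
  Distance 1: (x=0, y=0), (x=1, y=1), (x=0, y=2)
  Distance 2: (x=0, y=3)
  Distance 3: (x=1, y=3)  <- goal reached here
One shortest path (3 moves): (x=0, y=1) -> (x=0, y=2) -> (x=0, y=3) -> (x=1, y=3)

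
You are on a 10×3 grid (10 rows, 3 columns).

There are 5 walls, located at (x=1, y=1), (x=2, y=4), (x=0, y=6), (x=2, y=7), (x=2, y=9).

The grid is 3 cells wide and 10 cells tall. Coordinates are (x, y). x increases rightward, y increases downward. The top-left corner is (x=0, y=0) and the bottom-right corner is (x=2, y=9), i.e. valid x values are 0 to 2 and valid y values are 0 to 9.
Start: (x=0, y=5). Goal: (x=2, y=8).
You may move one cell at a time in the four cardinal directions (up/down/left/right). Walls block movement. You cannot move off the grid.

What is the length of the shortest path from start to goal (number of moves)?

Answer: Shortest path length: 5

Derivation:
BFS from (x=0, y=5) until reaching (x=2, y=8):
  Distance 0: (x=0, y=5)
  Distance 1: (x=0, y=4), (x=1, y=5)
  Distance 2: (x=0, y=3), (x=1, y=4), (x=2, y=5), (x=1, y=6)
  Distance 3: (x=0, y=2), (x=1, y=3), (x=2, y=6), (x=1, y=7)
  Distance 4: (x=0, y=1), (x=1, y=2), (x=2, y=3), (x=0, y=7), (x=1, y=8)
  Distance 5: (x=0, y=0), (x=2, y=2), (x=0, y=8), (x=2, y=8), (x=1, y=9)  <- goal reached here
One shortest path (5 moves): (x=0, y=5) -> (x=1, y=5) -> (x=1, y=6) -> (x=1, y=7) -> (x=1, y=8) -> (x=2, y=8)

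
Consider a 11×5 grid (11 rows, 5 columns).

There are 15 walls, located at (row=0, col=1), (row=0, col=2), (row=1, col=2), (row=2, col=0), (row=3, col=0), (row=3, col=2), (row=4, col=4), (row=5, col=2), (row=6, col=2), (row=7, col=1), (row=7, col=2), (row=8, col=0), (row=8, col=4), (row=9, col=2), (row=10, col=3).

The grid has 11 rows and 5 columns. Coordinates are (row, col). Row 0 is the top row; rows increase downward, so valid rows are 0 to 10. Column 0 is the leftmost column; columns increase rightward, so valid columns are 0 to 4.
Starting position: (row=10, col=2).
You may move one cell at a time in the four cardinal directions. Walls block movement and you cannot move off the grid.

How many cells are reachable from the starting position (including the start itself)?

BFS flood-fill from (row=10, col=2):
  Distance 0: (row=10, col=2)
  Distance 1: (row=10, col=1)
  Distance 2: (row=9, col=1), (row=10, col=0)
  Distance 3: (row=8, col=1), (row=9, col=0)
  Distance 4: (row=8, col=2)
  Distance 5: (row=8, col=3)
  Distance 6: (row=7, col=3), (row=9, col=3)
  Distance 7: (row=6, col=3), (row=7, col=4), (row=9, col=4)
  Distance 8: (row=5, col=3), (row=6, col=4), (row=10, col=4)
  Distance 9: (row=4, col=3), (row=5, col=4)
  Distance 10: (row=3, col=3), (row=4, col=2)
  Distance 11: (row=2, col=3), (row=3, col=4), (row=4, col=1)
  Distance 12: (row=1, col=3), (row=2, col=2), (row=2, col=4), (row=3, col=1), (row=4, col=0), (row=5, col=1)
  Distance 13: (row=0, col=3), (row=1, col=4), (row=2, col=1), (row=5, col=0), (row=6, col=1)
  Distance 14: (row=0, col=4), (row=1, col=1), (row=6, col=0)
  Distance 15: (row=1, col=0), (row=7, col=0)
  Distance 16: (row=0, col=0)
Total reachable: 40 (grid has 40 open cells total)

Answer: Reachable cells: 40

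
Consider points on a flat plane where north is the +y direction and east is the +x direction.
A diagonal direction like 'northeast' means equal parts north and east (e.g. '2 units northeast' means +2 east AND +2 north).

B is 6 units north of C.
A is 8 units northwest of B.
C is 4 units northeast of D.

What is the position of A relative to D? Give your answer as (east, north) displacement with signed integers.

Answer: A is at (east=-4, north=18) relative to D.

Derivation:
Place D at the origin (east=0, north=0).
  C is 4 units northeast of D: delta (east=+4, north=+4); C at (east=4, north=4).
  B is 6 units north of C: delta (east=+0, north=+6); B at (east=4, north=10).
  A is 8 units northwest of B: delta (east=-8, north=+8); A at (east=-4, north=18).
Therefore A relative to D: (east=-4, north=18).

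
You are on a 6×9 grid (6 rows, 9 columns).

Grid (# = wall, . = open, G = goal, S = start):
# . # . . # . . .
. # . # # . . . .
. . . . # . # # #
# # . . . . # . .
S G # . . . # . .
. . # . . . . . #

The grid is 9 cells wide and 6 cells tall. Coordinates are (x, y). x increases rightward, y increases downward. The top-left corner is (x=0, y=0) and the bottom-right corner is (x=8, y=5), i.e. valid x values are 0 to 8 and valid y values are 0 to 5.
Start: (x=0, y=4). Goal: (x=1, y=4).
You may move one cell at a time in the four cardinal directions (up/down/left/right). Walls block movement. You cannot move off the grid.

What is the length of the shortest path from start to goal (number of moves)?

BFS from (x=0, y=4) until reaching (x=1, y=4):
  Distance 0: (x=0, y=4)
  Distance 1: (x=1, y=4), (x=0, y=5)  <- goal reached here
One shortest path (1 moves): (x=0, y=4) -> (x=1, y=4)

Answer: Shortest path length: 1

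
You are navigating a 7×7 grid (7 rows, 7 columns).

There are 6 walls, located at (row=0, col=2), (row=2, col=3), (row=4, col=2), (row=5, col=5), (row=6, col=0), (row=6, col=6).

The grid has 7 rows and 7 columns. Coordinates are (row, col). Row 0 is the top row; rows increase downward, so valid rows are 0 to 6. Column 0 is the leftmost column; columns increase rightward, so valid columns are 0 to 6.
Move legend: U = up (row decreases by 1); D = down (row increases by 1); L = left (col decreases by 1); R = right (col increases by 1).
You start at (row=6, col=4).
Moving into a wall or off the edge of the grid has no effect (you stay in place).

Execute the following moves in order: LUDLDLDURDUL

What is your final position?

Start: (row=6, col=4)
  L (left): (row=6, col=4) -> (row=6, col=3)
  U (up): (row=6, col=3) -> (row=5, col=3)
  D (down): (row=5, col=3) -> (row=6, col=3)
  L (left): (row=6, col=3) -> (row=6, col=2)
  D (down): blocked, stay at (row=6, col=2)
  L (left): (row=6, col=2) -> (row=6, col=1)
  D (down): blocked, stay at (row=6, col=1)
  U (up): (row=6, col=1) -> (row=5, col=1)
  R (right): (row=5, col=1) -> (row=5, col=2)
  D (down): (row=5, col=2) -> (row=6, col=2)
  U (up): (row=6, col=2) -> (row=5, col=2)
  L (left): (row=5, col=2) -> (row=5, col=1)
Final: (row=5, col=1)

Answer: Final position: (row=5, col=1)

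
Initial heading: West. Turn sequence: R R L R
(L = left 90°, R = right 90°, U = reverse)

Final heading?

Start: West
  R (right (90° clockwise)) -> North
  R (right (90° clockwise)) -> East
  L (left (90° counter-clockwise)) -> North
  R (right (90° clockwise)) -> East
Final: East

Answer: Final heading: East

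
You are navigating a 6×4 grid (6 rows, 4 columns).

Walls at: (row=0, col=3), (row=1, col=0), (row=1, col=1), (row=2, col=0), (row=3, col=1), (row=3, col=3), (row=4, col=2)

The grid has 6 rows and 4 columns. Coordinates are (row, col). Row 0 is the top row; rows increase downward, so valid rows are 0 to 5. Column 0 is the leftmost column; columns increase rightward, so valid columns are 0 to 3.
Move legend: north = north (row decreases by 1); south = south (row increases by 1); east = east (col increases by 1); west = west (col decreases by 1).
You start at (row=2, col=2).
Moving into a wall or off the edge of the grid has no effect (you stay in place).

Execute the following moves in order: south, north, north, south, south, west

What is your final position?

Start: (row=2, col=2)
  south (south): (row=2, col=2) -> (row=3, col=2)
  north (north): (row=3, col=2) -> (row=2, col=2)
  north (north): (row=2, col=2) -> (row=1, col=2)
  south (south): (row=1, col=2) -> (row=2, col=2)
  south (south): (row=2, col=2) -> (row=3, col=2)
  west (west): blocked, stay at (row=3, col=2)
Final: (row=3, col=2)

Answer: Final position: (row=3, col=2)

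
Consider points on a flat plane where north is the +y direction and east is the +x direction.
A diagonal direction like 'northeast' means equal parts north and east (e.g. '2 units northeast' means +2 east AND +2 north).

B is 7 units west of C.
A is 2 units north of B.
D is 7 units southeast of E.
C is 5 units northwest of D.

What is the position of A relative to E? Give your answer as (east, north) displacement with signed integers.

Place E at the origin (east=0, north=0).
  D is 7 units southeast of E: delta (east=+7, north=-7); D at (east=7, north=-7).
  C is 5 units northwest of D: delta (east=-5, north=+5); C at (east=2, north=-2).
  B is 7 units west of C: delta (east=-7, north=+0); B at (east=-5, north=-2).
  A is 2 units north of B: delta (east=+0, north=+2); A at (east=-5, north=0).
Therefore A relative to E: (east=-5, north=0).

Answer: A is at (east=-5, north=0) relative to E.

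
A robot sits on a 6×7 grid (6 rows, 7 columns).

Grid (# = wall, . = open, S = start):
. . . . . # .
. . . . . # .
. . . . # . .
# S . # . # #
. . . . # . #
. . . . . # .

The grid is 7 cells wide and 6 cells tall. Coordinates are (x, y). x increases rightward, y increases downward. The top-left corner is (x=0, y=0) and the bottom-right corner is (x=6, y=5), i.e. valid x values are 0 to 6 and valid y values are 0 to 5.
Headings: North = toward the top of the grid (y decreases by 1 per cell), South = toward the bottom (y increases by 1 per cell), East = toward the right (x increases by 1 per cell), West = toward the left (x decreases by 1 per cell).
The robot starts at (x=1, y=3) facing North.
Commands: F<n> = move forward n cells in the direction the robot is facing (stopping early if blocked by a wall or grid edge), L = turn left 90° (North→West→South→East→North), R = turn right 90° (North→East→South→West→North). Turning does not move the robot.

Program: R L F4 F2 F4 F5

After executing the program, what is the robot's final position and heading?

Answer: Final position: (x=1, y=0), facing North

Derivation:
Start: (x=1, y=3), facing North
  R: turn right, now facing East
  L: turn left, now facing North
  F4: move forward 3/4 (blocked), now at (x=1, y=0)
  F2: move forward 0/2 (blocked), now at (x=1, y=0)
  F4: move forward 0/4 (blocked), now at (x=1, y=0)
  F5: move forward 0/5 (blocked), now at (x=1, y=0)
Final: (x=1, y=0), facing North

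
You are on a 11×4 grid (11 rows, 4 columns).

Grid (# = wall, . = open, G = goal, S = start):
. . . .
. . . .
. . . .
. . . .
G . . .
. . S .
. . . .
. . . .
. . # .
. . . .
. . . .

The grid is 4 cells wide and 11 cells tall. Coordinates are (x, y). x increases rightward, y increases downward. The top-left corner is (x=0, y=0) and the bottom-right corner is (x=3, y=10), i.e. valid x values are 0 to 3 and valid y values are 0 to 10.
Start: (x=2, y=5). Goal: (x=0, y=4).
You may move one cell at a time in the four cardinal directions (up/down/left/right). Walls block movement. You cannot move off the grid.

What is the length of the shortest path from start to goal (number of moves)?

BFS from (x=2, y=5) until reaching (x=0, y=4):
  Distance 0: (x=2, y=5)
  Distance 1: (x=2, y=4), (x=1, y=5), (x=3, y=5), (x=2, y=6)
  Distance 2: (x=2, y=3), (x=1, y=4), (x=3, y=4), (x=0, y=5), (x=1, y=6), (x=3, y=6), (x=2, y=7)
  Distance 3: (x=2, y=2), (x=1, y=3), (x=3, y=3), (x=0, y=4), (x=0, y=6), (x=1, y=7), (x=3, y=7)  <- goal reached here
One shortest path (3 moves): (x=2, y=5) -> (x=1, y=5) -> (x=0, y=5) -> (x=0, y=4)

Answer: Shortest path length: 3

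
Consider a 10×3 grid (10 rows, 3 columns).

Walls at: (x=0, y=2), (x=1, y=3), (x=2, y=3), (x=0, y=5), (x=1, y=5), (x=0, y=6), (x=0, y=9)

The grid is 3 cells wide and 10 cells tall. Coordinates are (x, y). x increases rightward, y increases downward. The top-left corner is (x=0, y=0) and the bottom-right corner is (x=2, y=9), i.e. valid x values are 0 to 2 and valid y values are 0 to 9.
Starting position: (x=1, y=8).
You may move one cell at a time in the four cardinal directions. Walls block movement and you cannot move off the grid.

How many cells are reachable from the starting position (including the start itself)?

Answer: Reachable cells: 15

Derivation:
BFS flood-fill from (x=1, y=8):
  Distance 0: (x=1, y=8)
  Distance 1: (x=1, y=7), (x=0, y=8), (x=2, y=8), (x=1, y=9)
  Distance 2: (x=1, y=6), (x=0, y=7), (x=2, y=7), (x=2, y=9)
  Distance 3: (x=2, y=6)
  Distance 4: (x=2, y=5)
  Distance 5: (x=2, y=4)
  Distance 6: (x=1, y=4)
  Distance 7: (x=0, y=4)
  Distance 8: (x=0, y=3)
Total reachable: 15 (grid has 23 open cells total)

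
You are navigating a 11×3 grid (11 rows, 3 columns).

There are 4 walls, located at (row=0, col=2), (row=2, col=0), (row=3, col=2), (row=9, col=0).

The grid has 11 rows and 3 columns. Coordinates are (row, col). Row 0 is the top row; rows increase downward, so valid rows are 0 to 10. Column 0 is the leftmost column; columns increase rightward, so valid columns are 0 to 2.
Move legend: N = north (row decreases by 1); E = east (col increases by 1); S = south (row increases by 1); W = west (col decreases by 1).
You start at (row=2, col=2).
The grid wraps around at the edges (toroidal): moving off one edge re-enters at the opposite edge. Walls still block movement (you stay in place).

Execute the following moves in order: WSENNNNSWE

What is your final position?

Start: (row=2, col=2)
  W (west): (row=2, col=2) -> (row=2, col=1)
  S (south): (row=2, col=1) -> (row=3, col=1)
  E (east): blocked, stay at (row=3, col=1)
  N (north): (row=3, col=1) -> (row=2, col=1)
  N (north): (row=2, col=1) -> (row=1, col=1)
  N (north): (row=1, col=1) -> (row=0, col=1)
  N (north): (row=0, col=1) -> (row=10, col=1)
  S (south): (row=10, col=1) -> (row=0, col=1)
  W (west): (row=0, col=1) -> (row=0, col=0)
  E (east): (row=0, col=0) -> (row=0, col=1)
Final: (row=0, col=1)

Answer: Final position: (row=0, col=1)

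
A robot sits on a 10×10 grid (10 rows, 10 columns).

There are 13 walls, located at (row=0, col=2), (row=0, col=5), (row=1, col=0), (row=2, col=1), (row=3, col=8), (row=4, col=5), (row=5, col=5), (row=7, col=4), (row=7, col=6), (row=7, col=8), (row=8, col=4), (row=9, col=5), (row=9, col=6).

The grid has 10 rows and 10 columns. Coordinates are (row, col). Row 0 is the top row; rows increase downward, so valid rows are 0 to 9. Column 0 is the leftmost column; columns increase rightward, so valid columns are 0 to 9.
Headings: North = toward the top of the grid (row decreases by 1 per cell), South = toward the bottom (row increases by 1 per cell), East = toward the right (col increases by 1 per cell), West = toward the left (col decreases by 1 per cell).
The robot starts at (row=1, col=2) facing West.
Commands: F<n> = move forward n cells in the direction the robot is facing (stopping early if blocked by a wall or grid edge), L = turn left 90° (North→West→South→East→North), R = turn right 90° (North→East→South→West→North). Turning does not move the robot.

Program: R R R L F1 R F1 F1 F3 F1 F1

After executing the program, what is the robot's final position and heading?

Answer: Final position: (row=8, col=3), facing South

Derivation:
Start: (row=1, col=2), facing West
  R: turn right, now facing North
  R: turn right, now facing East
  R: turn right, now facing South
  L: turn left, now facing East
  F1: move forward 1, now at (row=1, col=3)
  R: turn right, now facing South
  F1: move forward 1, now at (row=2, col=3)
  F1: move forward 1, now at (row=3, col=3)
  F3: move forward 3, now at (row=6, col=3)
  F1: move forward 1, now at (row=7, col=3)
  F1: move forward 1, now at (row=8, col=3)
Final: (row=8, col=3), facing South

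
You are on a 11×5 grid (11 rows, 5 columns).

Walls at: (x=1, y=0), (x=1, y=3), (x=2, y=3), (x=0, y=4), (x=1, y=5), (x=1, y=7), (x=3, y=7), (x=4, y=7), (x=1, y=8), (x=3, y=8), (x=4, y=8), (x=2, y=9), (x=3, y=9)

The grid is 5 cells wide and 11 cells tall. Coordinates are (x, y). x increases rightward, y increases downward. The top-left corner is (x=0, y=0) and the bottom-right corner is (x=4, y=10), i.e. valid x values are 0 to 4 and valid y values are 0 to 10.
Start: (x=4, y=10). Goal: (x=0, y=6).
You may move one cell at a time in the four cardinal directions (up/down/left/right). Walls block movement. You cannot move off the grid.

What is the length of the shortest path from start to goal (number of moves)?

Answer: Shortest path length: 8

Derivation:
BFS from (x=4, y=10) until reaching (x=0, y=6):
  Distance 0: (x=4, y=10)
  Distance 1: (x=4, y=9), (x=3, y=10)
  Distance 2: (x=2, y=10)
  Distance 3: (x=1, y=10)
  Distance 4: (x=1, y=9), (x=0, y=10)
  Distance 5: (x=0, y=9)
  Distance 6: (x=0, y=8)
  Distance 7: (x=0, y=7)
  Distance 8: (x=0, y=6)  <- goal reached here
One shortest path (8 moves): (x=4, y=10) -> (x=3, y=10) -> (x=2, y=10) -> (x=1, y=10) -> (x=0, y=10) -> (x=0, y=9) -> (x=0, y=8) -> (x=0, y=7) -> (x=0, y=6)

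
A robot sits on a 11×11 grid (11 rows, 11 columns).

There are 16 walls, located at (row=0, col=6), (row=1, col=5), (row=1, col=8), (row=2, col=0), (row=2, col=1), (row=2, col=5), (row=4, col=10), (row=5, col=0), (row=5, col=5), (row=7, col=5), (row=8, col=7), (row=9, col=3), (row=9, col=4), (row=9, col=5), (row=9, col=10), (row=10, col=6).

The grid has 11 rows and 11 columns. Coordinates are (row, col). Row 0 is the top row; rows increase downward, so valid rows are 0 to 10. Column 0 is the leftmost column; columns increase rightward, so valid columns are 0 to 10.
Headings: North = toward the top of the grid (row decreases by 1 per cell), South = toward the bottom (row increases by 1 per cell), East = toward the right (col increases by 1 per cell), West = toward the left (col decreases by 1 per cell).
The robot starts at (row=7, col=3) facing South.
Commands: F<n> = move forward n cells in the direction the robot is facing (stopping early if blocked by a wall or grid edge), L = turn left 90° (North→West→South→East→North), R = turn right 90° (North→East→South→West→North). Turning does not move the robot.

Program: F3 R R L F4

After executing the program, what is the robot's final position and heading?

Start: (row=7, col=3), facing South
  F3: move forward 1/3 (blocked), now at (row=8, col=3)
  R: turn right, now facing West
  R: turn right, now facing North
  L: turn left, now facing West
  F4: move forward 3/4 (blocked), now at (row=8, col=0)
Final: (row=8, col=0), facing West

Answer: Final position: (row=8, col=0), facing West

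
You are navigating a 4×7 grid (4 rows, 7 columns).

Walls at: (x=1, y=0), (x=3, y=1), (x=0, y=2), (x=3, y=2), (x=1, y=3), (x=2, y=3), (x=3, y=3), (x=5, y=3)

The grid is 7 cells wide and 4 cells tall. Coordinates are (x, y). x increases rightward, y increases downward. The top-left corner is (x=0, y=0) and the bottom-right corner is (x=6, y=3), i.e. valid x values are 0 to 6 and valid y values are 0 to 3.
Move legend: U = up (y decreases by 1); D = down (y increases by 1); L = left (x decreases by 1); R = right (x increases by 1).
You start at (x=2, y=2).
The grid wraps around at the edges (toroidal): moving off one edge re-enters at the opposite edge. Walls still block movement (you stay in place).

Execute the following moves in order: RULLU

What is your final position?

Start: (x=2, y=2)
  R (right): blocked, stay at (x=2, y=2)
  U (up): (x=2, y=2) -> (x=2, y=1)
  L (left): (x=2, y=1) -> (x=1, y=1)
  L (left): (x=1, y=1) -> (x=0, y=1)
  U (up): (x=0, y=1) -> (x=0, y=0)
Final: (x=0, y=0)

Answer: Final position: (x=0, y=0)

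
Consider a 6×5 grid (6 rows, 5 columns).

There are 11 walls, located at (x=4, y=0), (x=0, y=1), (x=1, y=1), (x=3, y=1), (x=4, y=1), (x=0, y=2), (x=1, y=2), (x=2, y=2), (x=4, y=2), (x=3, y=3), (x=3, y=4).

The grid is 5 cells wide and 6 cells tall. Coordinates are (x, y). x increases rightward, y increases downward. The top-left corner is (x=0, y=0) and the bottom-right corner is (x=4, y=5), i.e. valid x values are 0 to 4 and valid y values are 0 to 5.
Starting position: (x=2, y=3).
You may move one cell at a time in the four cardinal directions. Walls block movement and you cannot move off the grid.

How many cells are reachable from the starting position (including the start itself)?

Answer: Reachable cells: 13

Derivation:
BFS flood-fill from (x=2, y=3):
  Distance 0: (x=2, y=3)
  Distance 1: (x=1, y=3), (x=2, y=4)
  Distance 2: (x=0, y=3), (x=1, y=4), (x=2, y=5)
  Distance 3: (x=0, y=4), (x=1, y=5), (x=3, y=5)
  Distance 4: (x=0, y=5), (x=4, y=5)
  Distance 5: (x=4, y=4)
  Distance 6: (x=4, y=3)
Total reachable: 13 (grid has 19 open cells total)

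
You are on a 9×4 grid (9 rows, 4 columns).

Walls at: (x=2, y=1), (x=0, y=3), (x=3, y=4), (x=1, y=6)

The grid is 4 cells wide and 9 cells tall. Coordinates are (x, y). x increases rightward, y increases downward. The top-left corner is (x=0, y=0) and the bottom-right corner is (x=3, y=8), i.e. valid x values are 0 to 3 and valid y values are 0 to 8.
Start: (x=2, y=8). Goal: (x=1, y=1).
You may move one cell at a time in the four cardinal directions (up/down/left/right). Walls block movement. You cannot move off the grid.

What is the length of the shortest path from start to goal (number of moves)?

Answer: Shortest path length: 8

Derivation:
BFS from (x=2, y=8) until reaching (x=1, y=1):
  Distance 0: (x=2, y=8)
  Distance 1: (x=2, y=7), (x=1, y=8), (x=3, y=8)
  Distance 2: (x=2, y=6), (x=1, y=7), (x=3, y=7), (x=0, y=8)
  Distance 3: (x=2, y=5), (x=3, y=6), (x=0, y=7)
  Distance 4: (x=2, y=4), (x=1, y=5), (x=3, y=5), (x=0, y=6)
  Distance 5: (x=2, y=3), (x=1, y=4), (x=0, y=5)
  Distance 6: (x=2, y=2), (x=1, y=3), (x=3, y=3), (x=0, y=4)
  Distance 7: (x=1, y=2), (x=3, y=2)
  Distance 8: (x=1, y=1), (x=3, y=1), (x=0, y=2)  <- goal reached here
One shortest path (8 moves): (x=2, y=8) -> (x=2, y=7) -> (x=2, y=6) -> (x=2, y=5) -> (x=1, y=5) -> (x=1, y=4) -> (x=1, y=3) -> (x=1, y=2) -> (x=1, y=1)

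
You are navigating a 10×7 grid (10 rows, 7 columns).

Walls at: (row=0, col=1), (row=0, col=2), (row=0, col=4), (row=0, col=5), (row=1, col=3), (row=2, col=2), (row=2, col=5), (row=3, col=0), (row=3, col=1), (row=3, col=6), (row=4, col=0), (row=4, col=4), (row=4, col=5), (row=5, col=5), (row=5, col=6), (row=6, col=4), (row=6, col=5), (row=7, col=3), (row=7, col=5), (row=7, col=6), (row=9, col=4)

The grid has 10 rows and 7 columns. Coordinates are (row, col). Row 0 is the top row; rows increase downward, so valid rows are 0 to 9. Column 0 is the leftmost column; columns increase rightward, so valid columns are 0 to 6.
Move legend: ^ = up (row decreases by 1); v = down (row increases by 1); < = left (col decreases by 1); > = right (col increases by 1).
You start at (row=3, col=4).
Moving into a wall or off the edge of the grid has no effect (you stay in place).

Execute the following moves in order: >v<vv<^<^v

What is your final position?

Answer: Final position: (row=3, col=3)

Derivation:
Start: (row=3, col=4)
  > (right): (row=3, col=4) -> (row=3, col=5)
  v (down): blocked, stay at (row=3, col=5)
  < (left): (row=3, col=5) -> (row=3, col=4)
  v (down): blocked, stay at (row=3, col=4)
  v (down): blocked, stay at (row=3, col=4)
  < (left): (row=3, col=4) -> (row=3, col=3)
  ^ (up): (row=3, col=3) -> (row=2, col=3)
  < (left): blocked, stay at (row=2, col=3)
  ^ (up): blocked, stay at (row=2, col=3)
  v (down): (row=2, col=3) -> (row=3, col=3)
Final: (row=3, col=3)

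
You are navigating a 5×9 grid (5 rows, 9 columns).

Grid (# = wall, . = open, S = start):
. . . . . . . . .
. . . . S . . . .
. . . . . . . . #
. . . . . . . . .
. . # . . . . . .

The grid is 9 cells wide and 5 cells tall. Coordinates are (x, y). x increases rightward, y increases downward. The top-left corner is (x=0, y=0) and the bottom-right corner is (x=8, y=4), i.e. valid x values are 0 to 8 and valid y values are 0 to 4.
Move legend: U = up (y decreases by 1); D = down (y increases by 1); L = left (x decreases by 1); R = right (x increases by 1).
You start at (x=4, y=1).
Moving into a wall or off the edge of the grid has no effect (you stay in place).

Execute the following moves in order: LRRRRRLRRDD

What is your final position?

Answer: Final position: (x=8, y=1)

Derivation:
Start: (x=4, y=1)
  L (left): (x=4, y=1) -> (x=3, y=1)
  R (right): (x=3, y=1) -> (x=4, y=1)
  R (right): (x=4, y=1) -> (x=5, y=1)
  R (right): (x=5, y=1) -> (x=6, y=1)
  R (right): (x=6, y=1) -> (x=7, y=1)
  R (right): (x=7, y=1) -> (x=8, y=1)
  L (left): (x=8, y=1) -> (x=7, y=1)
  R (right): (x=7, y=1) -> (x=8, y=1)
  R (right): blocked, stay at (x=8, y=1)
  D (down): blocked, stay at (x=8, y=1)
  D (down): blocked, stay at (x=8, y=1)
Final: (x=8, y=1)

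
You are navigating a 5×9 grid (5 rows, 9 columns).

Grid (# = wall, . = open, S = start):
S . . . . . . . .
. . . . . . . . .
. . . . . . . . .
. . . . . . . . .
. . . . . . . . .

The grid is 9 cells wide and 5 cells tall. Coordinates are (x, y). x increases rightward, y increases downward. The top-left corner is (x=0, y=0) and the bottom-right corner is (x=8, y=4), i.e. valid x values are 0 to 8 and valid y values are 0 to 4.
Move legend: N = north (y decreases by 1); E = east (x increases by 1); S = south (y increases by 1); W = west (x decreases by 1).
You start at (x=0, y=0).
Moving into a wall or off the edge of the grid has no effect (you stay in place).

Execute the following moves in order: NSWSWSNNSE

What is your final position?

Answer: Final position: (x=1, y=2)

Derivation:
Start: (x=0, y=0)
  N (north): blocked, stay at (x=0, y=0)
  S (south): (x=0, y=0) -> (x=0, y=1)
  W (west): blocked, stay at (x=0, y=1)
  S (south): (x=0, y=1) -> (x=0, y=2)
  W (west): blocked, stay at (x=0, y=2)
  S (south): (x=0, y=2) -> (x=0, y=3)
  N (north): (x=0, y=3) -> (x=0, y=2)
  N (north): (x=0, y=2) -> (x=0, y=1)
  S (south): (x=0, y=1) -> (x=0, y=2)
  E (east): (x=0, y=2) -> (x=1, y=2)
Final: (x=1, y=2)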